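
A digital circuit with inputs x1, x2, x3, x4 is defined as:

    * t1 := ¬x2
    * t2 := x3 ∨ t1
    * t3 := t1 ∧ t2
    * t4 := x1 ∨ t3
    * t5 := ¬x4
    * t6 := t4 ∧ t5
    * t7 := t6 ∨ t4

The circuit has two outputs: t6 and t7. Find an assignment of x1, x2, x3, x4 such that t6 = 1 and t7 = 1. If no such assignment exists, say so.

x1=1, x2=0, x3=0, x4=0

Check with x1=1, x2=0, x3=0, x4=0:
t1 = ¬x2 = ¬0 = 1
t2 = x3 ∨ t1 = 0 ∨ 1 = 1
t3 = t1 ∧ t2 = 1 ∧ 1 = 1
t4 = x1 ∨ t3 = 1 ∨ 1 = 1
t5 = ¬x4 = ¬0 = 1
t6 = t4 ∧ t5 = 1 ∧ 1 = 1
t7 = t6 ∨ t4 = 1 ∨ 1 = 1
So t6 = 1 and t7 = 1.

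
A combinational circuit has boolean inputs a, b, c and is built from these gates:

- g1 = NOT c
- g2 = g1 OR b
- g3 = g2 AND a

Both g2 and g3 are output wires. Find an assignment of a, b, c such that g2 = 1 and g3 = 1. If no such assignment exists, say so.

Check with a=1, b=0, c=0:
g1 = NOT c = NOT 0 = 1
g2 = g1 OR b = 1 OR 0 = 1
g3 = g2 AND a = 1 AND 1 = 1
So g2 = 1 and g3 = 1.

a=1, b=0, c=0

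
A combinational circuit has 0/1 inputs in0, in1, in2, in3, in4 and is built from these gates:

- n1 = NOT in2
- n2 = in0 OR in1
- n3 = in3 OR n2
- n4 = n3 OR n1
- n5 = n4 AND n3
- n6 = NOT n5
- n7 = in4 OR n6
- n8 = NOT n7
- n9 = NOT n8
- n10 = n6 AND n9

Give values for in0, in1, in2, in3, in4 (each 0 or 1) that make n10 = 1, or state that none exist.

in0=0, in1=0, in2=0, in3=0, in4=0

n10 = n6 AND n9 must be 1, so both n6 = 1 and n9 = 1.
Check with in0=0, in1=0, in2=0, in3=0, in4=0:
n1 = NOT in2 = NOT 0 = 1
n2 = in0 OR in1 = 0 OR 0 = 0
n3 = in3 OR n2 = 0 OR 0 = 0
n4 = n3 OR n1 = 0 OR 1 = 1
n5 = n4 AND n3 = 1 AND 0 = 0
n6 = NOT n5 = NOT 0 = 1
n7 = in4 OR n6 = 0 OR 1 = 1
n8 = NOT n7 = NOT 1 = 0
n9 = NOT n8 = NOT 0 = 1
n10 = n6 AND n9 = 1 AND 1 = 1
So n10 = 1 as required.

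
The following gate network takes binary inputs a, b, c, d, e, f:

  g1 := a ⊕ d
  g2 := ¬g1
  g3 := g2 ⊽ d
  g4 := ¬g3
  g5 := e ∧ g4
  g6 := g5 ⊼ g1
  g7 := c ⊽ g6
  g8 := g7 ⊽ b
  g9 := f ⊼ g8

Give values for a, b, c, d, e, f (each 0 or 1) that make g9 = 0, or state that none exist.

Check with a=1, b=0, c=1, d=1, e=1, f=1:
g1 = a ⊕ d = 1 ⊕ 1 = 0
g2 = ¬g1 = ¬0 = 1
g3 = g2 ⊽ d = 1 ⊽ 1 = 0
g4 = ¬g3 = ¬0 = 1
g5 = e ∧ g4 = 1 ∧ 1 = 1
g6 = g5 ⊼ g1 = 1 ⊼ 0 = 1
g7 = c ⊽ g6 = 1 ⊽ 1 = 0
g8 = g7 ⊽ b = 0 ⊽ 0 = 1
g9 = f ⊼ g8 = 1 ⊼ 1 = 0
So g9 = 0 as required.

a=1, b=0, c=1, d=1, e=1, f=1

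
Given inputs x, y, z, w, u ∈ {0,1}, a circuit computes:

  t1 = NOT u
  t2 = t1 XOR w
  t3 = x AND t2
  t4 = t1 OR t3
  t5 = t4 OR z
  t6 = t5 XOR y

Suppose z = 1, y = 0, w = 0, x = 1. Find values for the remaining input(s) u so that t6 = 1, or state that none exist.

Check with z = 1, y = 0, w = 0, x = 1 and u=1:
t1 = NOT u = NOT 1 = 0
t2 = t1 XOR w = 0 XOR 0 = 0
t3 = x AND t2 = 1 AND 0 = 0
t4 = t1 OR t3 = 0 OR 0 = 0
t5 = t4 OR z = 0 OR 1 = 1
t6 = t5 XOR y = 1 XOR 0 = 1
So t6 = 1.

u=1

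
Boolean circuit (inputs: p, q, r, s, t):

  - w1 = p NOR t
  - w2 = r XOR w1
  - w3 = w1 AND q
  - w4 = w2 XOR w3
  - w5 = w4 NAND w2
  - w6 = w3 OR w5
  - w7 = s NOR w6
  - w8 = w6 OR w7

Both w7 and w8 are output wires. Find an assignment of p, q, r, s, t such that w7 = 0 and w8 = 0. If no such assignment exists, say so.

p=0, q=0, r=1, s=1, t=1

Check with p=0, q=0, r=1, s=1, t=1:
w1 = p NOR t = 0 NOR 1 = 0
w2 = r XOR w1 = 1 XOR 0 = 1
w3 = w1 AND q = 0 AND 0 = 0
w4 = w2 XOR w3 = 1 XOR 0 = 1
w5 = w4 NAND w2 = 1 NAND 1 = 0
w6 = w3 OR w5 = 0 OR 0 = 0
w7 = s NOR w6 = 1 NOR 0 = 0
w8 = w6 OR w7 = 0 OR 0 = 0
So w7 = 0 and w8 = 0.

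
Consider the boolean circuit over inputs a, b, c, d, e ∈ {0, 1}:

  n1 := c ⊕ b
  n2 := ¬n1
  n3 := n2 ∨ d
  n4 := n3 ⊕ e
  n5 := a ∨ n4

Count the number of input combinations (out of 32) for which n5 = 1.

24

n5 = a ∨ n4 must be 1, so at least one of a, n4 is 1.
Enumerating the 32 input combinations, 24 give n5 = 1 and 8 give n5 = 0.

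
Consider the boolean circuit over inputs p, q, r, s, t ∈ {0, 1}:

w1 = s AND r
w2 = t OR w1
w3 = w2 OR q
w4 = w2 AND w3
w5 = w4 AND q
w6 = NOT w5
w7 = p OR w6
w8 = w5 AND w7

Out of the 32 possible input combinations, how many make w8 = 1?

w8 = w5 AND w7 must be 1, so both w5 = 1 and w7 = 1.
w5 = w4 AND q must be 1, so both w4 = 1 and q = 1.
w7 = p OR w6 must be 1, so at least one of p, w6 is 1.
Satisfying assignments:
  p=1, q=1, r=0, s=0, t=1
  p=1, q=1, r=0, s=1, t=1
  p=1, q=1, r=1, s=0, t=1
  p=1, q=1, r=1, s=1, t=0
  p=1, q=1, r=1, s=1, t=1

5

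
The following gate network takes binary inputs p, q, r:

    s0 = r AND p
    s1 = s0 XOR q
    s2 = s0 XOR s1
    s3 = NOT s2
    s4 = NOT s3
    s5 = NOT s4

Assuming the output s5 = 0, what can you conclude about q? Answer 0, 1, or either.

1

s5 = NOT s4 must be 0, so s4 = 1.
Every assignment with s5 = 0 has q = 1; there are 4 such assignment(s).
  p=0, q=1, r=0
  p=0, q=1, r=1
  p=1, q=1, r=0
  p=1, q=1, r=1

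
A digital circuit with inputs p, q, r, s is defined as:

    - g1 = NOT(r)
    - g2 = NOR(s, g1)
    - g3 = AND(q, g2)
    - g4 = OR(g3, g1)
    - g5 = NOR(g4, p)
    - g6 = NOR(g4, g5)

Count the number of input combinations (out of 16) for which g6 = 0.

g6 = NOR(g4, g5) must be 0, so at least one of g4, g5 is 1.
Enumerating the 16 input combinations, 13 give g6 = 0 and 3 give g6 = 1.

13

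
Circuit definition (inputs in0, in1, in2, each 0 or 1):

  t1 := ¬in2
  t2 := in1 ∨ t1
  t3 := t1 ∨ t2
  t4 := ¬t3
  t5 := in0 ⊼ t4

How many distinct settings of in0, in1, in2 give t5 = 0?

1

t5 = in0 ⊼ t4 must be 0, so both in0 = 1 and t4 = 1.
t4 = ¬t3 must be 1, so t3 = 0.
t3 = t1 ∨ t2 must be 0, so both t1 = 0 and t2 = 0.
Satisfying assignments:
  in0=1, in1=0, in2=1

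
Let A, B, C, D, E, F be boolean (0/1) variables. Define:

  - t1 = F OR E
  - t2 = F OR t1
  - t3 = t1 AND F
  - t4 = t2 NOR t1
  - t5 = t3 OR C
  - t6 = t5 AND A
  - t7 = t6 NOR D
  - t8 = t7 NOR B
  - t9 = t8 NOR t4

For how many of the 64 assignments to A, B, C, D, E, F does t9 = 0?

33

t9 = t8 NOR t4 must be 0, so at least one of t8, t4 is 1.
Enumerating the 64 input combinations, 33 give t9 = 0 and 31 give t9 = 1.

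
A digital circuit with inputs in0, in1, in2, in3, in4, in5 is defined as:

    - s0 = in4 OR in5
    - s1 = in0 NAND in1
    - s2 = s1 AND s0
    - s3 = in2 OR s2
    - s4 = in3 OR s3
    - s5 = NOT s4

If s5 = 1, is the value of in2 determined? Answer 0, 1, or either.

0

s5 = NOT s4 must be 1, so s4 = 0.
Every assignment with s5 = 1 has in2 = 0; there are 7 such assignment(s).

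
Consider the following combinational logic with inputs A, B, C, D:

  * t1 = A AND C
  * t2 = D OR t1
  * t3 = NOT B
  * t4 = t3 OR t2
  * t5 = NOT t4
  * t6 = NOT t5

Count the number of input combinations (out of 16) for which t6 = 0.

t6 = NOT t5 must be 0, so t5 = 1.
Satisfying assignments:
  A=0, B=1, C=0, D=0
  A=0, B=1, C=1, D=0
  A=1, B=1, C=0, D=0

3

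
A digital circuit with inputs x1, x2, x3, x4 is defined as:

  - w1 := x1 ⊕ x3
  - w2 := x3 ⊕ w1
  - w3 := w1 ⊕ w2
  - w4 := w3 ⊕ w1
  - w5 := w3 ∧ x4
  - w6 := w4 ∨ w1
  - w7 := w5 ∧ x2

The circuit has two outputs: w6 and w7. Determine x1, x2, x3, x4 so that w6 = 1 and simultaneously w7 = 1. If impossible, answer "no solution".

x1=1, x2=1, x3=1, x4=1

Check with x1=1, x2=1, x3=1, x4=1:
w1 = x1 ⊕ x3 = 1 ⊕ 1 = 0
w2 = x3 ⊕ w1 = 1 ⊕ 0 = 1
w3 = w1 ⊕ w2 = 0 ⊕ 1 = 1
w4 = w3 ⊕ w1 = 1 ⊕ 0 = 1
w5 = w3 ∧ x4 = 1 ∧ 1 = 1
w6 = w4 ∨ w1 = 1 ∨ 0 = 1
w7 = w5 ∧ x2 = 1 ∧ 1 = 1
So w6 = 1 and w7 = 1.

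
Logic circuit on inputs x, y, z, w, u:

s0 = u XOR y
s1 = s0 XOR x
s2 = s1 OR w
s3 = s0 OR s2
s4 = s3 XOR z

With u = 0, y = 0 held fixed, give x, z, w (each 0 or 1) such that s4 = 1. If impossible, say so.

x=0, z=1, w=0

Check with u = 0, y = 0 and x=0, z=1, w=0:
s0 = u XOR y = 0 XOR 0 = 0
s1 = s0 XOR x = 0 XOR 0 = 0
s2 = s1 OR w = 0 OR 0 = 0
s3 = s0 OR s2 = 0 OR 0 = 0
s4 = s3 XOR z = 0 XOR 1 = 1
So s4 = 1.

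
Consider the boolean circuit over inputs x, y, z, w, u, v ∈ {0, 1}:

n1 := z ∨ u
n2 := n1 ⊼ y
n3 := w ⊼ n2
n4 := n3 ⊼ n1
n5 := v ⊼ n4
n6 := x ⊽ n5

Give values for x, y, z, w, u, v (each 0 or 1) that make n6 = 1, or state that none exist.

Check with x=0, y=0, z=1, w=1, u=1, v=1:
n1 = z ∨ u = 1 ∨ 1 = 1
n2 = n1 ⊼ y = 1 ⊼ 0 = 1
n3 = w ⊼ n2 = 1 ⊼ 1 = 0
n4 = n3 ⊼ n1 = 0 ⊼ 1 = 1
n5 = v ⊼ n4 = 1 ⊼ 1 = 0
n6 = x ⊽ n5 = 0 ⊽ 0 = 1
So n6 = 1 as required.

x=0, y=0, z=1, w=1, u=1, v=1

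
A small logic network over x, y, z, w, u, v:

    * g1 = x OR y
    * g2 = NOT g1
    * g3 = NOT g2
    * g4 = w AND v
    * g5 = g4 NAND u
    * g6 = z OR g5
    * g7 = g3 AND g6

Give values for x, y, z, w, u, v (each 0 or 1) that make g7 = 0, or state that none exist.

x=0, y=0, z=0, w=1, u=0, v=1

g7 = g3 AND g6 must be 0, so at least one of g3, g6 is 0.
Check with x=0, y=0, z=0, w=1, u=0, v=1:
g1 = x OR y = 0 OR 0 = 0
g2 = NOT g1 = NOT 0 = 1
g3 = NOT g2 = NOT 1 = 0
g4 = w AND v = 1 AND 1 = 1
g5 = g4 NAND u = 1 NAND 0 = 1
g6 = z OR g5 = 0 OR 1 = 1
g7 = g3 AND g6 = 0 AND 1 = 0
So g7 = 0 as required.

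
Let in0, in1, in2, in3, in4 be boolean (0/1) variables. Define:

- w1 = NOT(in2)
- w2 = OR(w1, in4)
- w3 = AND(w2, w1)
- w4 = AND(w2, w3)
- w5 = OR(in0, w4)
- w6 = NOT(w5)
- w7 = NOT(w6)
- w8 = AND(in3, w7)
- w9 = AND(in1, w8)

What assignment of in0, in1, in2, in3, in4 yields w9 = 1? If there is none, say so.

in0=1, in1=1, in2=0, in3=1, in4=0

w9 = AND(in1, w8) must be 1, so both in1 = 1 and w8 = 1.
Check with in0=1, in1=1, in2=0, in3=1, in4=0:
w1 = NOT(in2) = NOT 0 = 1
w2 = OR(w1, in4) = OR(1, 0) = 1
w3 = AND(w2, w1) = AND(1, 1) = 1
w4 = AND(w2, w3) = AND(1, 1) = 1
w5 = OR(in0, w4) = OR(1, 1) = 1
w6 = NOT(w5) = NOT 1 = 0
w7 = NOT(w6) = NOT 0 = 1
w8 = AND(in3, w7) = AND(1, 1) = 1
w9 = AND(in1, w8) = AND(1, 1) = 1
So w9 = 1 as required.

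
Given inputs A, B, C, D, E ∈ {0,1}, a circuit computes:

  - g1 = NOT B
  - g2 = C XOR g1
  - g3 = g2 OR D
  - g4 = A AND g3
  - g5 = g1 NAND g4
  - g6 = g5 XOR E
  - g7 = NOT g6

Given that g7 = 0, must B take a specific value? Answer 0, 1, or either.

Both values of B occur among assignments with g7 = 0:
  B=0: A=0, B=0, C=0, D=0, E=0
  B=1: A=0, B=1, C=0, D=0, E=0

either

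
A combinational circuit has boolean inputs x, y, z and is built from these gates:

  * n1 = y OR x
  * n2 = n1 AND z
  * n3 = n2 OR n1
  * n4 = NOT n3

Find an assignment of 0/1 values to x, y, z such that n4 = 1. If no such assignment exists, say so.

Check with x=0, y=0, z=1:
n1 = y OR x = 0 OR 0 = 0
n2 = n1 AND z = 0 AND 1 = 0
n3 = n2 OR n1 = 0 OR 0 = 0
n4 = NOT n3 = NOT 0 = 1
So n4 = 1 as required.

x=0, y=0, z=1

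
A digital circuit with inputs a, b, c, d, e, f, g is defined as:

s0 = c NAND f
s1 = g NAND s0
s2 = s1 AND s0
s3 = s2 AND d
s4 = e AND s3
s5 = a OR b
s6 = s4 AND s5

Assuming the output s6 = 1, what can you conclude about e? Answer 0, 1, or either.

1

s6 = s4 AND s5 must be 1, so both s4 = 1 and s5 = 1.
Every assignment with s6 = 1 has e = 1; there are 9 such assignment(s).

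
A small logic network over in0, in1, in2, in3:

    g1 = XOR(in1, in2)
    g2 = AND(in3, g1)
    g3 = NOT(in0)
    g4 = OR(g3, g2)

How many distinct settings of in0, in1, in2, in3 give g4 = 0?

6

g4 = OR(g3, g2) must be 0, so both g3 = 0 and g2 = 0.
Satisfying assignments:
  in0=1, in1=0, in2=0, in3=0
  in0=1, in1=0, in2=0, in3=1
  in0=1, in1=0, in2=1, in3=0
  in0=1, in1=1, in2=0, in3=0
  in0=1, in1=1, in2=1, in3=0
  in0=1, in1=1, in2=1, in3=1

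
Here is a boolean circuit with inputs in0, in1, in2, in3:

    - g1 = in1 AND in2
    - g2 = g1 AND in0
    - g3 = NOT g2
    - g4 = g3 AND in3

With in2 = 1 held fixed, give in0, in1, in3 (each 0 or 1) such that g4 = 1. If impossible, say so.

g4 = g3 AND in3 must be 1, so both g3 = 1 and in3 = 1.
g3 = NOT g2 must be 1, so g2 = 0.
Check with in2 = 1 and in0=0, in1=1, in3=1:
g1 = in1 AND in2 = 1 AND 1 = 1
g2 = g1 AND in0 = 1 AND 0 = 0
g3 = NOT g2 = NOT 0 = 1
g4 = g3 AND in3 = 1 AND 1 = 1
So g4 = 1.

in0=0, in1=1, in3=1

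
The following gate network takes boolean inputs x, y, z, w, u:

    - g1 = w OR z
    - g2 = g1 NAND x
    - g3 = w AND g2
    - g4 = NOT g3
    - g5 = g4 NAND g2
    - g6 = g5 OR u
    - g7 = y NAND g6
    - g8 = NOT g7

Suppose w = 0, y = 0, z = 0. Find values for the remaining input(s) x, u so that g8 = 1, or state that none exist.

no solution exists

With w = 0, y = 0, z = 0 fixed, none of the 4 settings of x, u give g8 = 1.
For example, with x=1, u=0:
g1 = w OR z = 0 OR 0 = 0
g2 = g1 NAND x = 0 NAND 1 = 1
g3 = w AND g2 = 0 AND 1 = 0
g4 = NOT g3 = NOT 0 = 1
g5 = g4 NAND g2 = 1 NAND 1 = 0
g6 = g5 OR u = 0 OR 0 = 0
g7 = y NAND g6 = 0 NAND 0 = 1
g8 = NOT g7 = NOT 1 = 0
giving g8 = 0 ≠ 1.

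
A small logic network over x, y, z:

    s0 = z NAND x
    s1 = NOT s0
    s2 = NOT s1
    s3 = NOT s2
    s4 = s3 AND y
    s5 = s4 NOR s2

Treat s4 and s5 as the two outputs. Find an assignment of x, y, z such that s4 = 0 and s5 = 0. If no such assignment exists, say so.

Check with x=0, y=0, z=0:
s0 = z NAND x = 0 NAND 0 = 1
s1 = NOT s0 = NOT 1 = 0
s2 = NOT s1 = NOT 0 = 1
s3 = NOT s2 = NOT 1 = 0
s4 = s3 AND y = 0 AND 0 = 0
s5 = s4 NOR s2 = 0 NOR 1 = 0
So s4 = 0 and s5 = 0.

x=0, y=0, z=0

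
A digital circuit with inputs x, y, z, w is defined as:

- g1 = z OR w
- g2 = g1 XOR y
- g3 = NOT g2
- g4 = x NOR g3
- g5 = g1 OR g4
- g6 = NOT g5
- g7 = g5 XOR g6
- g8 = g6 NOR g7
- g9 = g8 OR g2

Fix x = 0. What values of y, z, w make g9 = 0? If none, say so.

y=1 z=0 w=1

Check with x = 0 and y=1, z=0, w=1:
g1 = z OR w = 0 OR 1 = 1
g2 = g1 XOR y = 1 XOR 1 = 0
g3 = NOT g2 = NOT 0 = 1
g4 = x NOR g3 = 0 NOR 1 = 0
g5 = g1 OR g4 = 1 OR 0 = 1
g6 = NOT g5 = NOT 1 = 0
g7 = g5 XOR g6 = 1 XOR 0 = 1
g8 = g6 NOR g7 = 0 NOR 1 = 0
g9 = g8 OR g2 = 0 OR 0 = 0
So g9 = 0.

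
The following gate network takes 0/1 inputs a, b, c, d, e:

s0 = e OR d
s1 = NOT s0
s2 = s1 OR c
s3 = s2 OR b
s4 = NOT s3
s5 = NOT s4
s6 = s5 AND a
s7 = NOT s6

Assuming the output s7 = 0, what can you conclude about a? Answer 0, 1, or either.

1

s7 = NOT s6 must be 0, so s6 = 1.
Every assignment with s7 = 0 has a = 1; there are 13 such assignment(s).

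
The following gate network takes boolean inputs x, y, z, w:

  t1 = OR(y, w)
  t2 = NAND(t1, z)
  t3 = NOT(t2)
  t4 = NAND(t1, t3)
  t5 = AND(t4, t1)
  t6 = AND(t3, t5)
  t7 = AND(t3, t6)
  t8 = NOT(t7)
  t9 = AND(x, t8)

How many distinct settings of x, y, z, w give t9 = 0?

t9 = AND(x, t8) must be 0, so at least one of x, t8 is 0.
Enumerating the 16 input combinations, 8 give t9 = 0 and 8 give t9 = 1.

8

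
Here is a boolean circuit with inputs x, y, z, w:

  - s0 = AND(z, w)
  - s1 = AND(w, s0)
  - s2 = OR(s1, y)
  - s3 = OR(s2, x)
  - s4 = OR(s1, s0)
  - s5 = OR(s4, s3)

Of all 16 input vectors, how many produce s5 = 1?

s5 = OR(s4, s3) must be 1, so at least one of s4, s3 is 1.
Enumerating the 16 input combinations, 13 give s5 = 1 and 3 give s5 = 0.

13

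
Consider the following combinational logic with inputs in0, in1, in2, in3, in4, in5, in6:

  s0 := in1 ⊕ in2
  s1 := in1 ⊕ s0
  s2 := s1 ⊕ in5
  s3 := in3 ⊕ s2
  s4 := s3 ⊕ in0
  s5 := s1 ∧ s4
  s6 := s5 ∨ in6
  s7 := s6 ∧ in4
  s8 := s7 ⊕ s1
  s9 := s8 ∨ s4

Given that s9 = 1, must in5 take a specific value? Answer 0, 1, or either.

Both values of in5 occur among assignments with s9 = 1:
  in5=0: in0=0, in1=0, in2=0, in3=0, in4=1, in5=0, in6=1
  in5=1: in0=0, in1=0, in2=0, in3=0, in4=0, in5=1, in6=0

either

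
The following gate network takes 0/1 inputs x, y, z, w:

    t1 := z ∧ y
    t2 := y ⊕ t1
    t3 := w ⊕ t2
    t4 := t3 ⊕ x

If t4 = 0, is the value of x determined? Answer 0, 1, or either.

Both values of x occur among assignments with t4 = 0:
  x=0: x=0, y=0, z=0, w=0
  x=1: x=1, y=0, z=0, w=1

either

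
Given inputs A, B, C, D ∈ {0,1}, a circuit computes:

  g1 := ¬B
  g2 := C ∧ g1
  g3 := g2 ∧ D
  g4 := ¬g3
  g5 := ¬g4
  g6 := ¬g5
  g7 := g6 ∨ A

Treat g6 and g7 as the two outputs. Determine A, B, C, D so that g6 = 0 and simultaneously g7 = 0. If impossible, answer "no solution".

Check with A=0, B=0, C=1, D=1:
g1 = ¬B = ¬0 = 1
g2 = C ∧ g1 = 1 ∧ 1 = 1
g3 = g2 ∧ D = 1 ∧ 1 = 1
g4 = ¬g3 = ¬1 = 0
g5 = ¬g4 = ¬0 = 1
g6 = ¬g5 = ¬1 = 0
g7 = g6 ∨ A = 0 ∨ 0 = 0
So g6 = 0 and g7 = 0.

A=0, B=0, C=1, D=1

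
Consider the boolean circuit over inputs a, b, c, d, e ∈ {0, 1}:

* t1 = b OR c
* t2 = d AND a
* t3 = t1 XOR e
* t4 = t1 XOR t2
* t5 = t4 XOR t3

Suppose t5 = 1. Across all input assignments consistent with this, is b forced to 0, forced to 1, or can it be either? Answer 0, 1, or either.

either

Both values of b occur among assignments with t5 = 1:
  b=0: a=0, b=0, c=0, d=0, e=1
  b=1: a=0, b=1, c=0, d=0, e=1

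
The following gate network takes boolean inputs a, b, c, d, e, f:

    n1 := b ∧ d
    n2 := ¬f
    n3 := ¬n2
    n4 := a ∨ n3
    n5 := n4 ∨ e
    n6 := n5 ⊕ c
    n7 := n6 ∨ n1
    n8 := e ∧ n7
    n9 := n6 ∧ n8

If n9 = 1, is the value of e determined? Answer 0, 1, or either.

n9 = n6 ∧ n8 must be 1, so both n6 = 1 and n8 = 1.
n6 = n5 ⊕ c must be 1, so n5 and c differ.
n8 = e ∧ n7 must be 1, so both e = 1 and n7 = 1.
Every assignment with n9 = 1 has e = 1; there are 16 such assignment(s).

1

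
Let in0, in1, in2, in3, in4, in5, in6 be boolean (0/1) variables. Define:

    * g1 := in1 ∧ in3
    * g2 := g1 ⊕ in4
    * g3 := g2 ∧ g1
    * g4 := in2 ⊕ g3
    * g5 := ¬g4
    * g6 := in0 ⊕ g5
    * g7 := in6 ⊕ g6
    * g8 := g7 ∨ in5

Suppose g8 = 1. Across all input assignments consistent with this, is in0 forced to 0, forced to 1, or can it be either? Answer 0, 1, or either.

either

Both values of in0 occur among assignments with g8 = 1:
  in0=0: in0=0, in1=0, in2=0, in3=0, in4=0, in5=0, in6=0
  in0=1: in0=1, in1=0, in2=0, in3=0, in4=0, in5=0, in6=1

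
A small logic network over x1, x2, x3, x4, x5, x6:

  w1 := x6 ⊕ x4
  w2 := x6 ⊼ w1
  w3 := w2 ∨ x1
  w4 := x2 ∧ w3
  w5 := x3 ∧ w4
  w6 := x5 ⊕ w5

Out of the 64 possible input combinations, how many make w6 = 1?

32

w6 = x5 ⊕ w5 must be 1, so x5 and w5 differ.
Enumerating the 64 input combinations, 32 give w6 = 1 and 32 give w6 = 0.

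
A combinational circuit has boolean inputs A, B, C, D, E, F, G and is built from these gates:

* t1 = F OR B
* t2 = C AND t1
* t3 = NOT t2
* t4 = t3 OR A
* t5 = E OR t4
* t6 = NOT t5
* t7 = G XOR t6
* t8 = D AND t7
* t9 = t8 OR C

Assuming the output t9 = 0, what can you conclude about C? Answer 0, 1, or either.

0

t9 = t8 OR C must be 0, so both t8 = 0 and C = 0.
t8 = D AND t7 must be 0, so at least one of D, t7 is 0.
Every assignment with t9 = 0 has C = 0; there are 48 such assignment(s).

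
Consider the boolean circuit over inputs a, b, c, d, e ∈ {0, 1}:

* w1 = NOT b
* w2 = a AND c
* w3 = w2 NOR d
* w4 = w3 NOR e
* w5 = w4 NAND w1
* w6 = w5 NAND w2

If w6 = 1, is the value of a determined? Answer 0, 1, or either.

either

Both values of a occur among assignments with w6 = 1:
  a=0: a=0, b=0, c=0, d=0, e=0
  a=1: a=1, b=0, c=0, d=0, e=0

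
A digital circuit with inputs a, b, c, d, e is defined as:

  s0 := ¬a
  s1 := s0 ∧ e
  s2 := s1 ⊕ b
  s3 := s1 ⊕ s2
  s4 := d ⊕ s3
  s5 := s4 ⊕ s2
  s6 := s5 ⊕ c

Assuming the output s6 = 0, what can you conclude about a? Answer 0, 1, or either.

Both values of a occur among assignments with s6 = 0:
  a=0: a=0, b=0, c=0, d=0, e=0
  a=1: a=1, b=0, c=0, d=0, e=0

either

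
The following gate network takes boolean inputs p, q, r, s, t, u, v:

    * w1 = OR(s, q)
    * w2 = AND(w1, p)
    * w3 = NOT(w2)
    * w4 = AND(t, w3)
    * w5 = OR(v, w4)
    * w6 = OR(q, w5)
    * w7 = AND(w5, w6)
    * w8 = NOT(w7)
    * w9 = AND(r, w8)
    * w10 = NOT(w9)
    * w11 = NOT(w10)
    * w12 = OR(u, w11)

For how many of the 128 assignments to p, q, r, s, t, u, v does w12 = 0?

w12 = OR(u, w11) must be 0, so both u = 0 and w11 = 0.
Enumerating the 128 input combinations, 53 give w12 = 0 and 75 give w12 = 1.

53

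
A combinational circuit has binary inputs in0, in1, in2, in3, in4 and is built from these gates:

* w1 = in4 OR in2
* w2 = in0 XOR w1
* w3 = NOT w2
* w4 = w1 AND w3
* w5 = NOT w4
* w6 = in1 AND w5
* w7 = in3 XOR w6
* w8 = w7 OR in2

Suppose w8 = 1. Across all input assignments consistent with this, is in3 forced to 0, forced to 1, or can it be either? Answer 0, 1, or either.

either

Both values of in3 occur among assignments with w8 = 1:
  in3=0: in0=0, in1=0, in2=1, in3=0, in4=0
  in3=1: in0=0, in1=0, in2=0, in3=1, in4=0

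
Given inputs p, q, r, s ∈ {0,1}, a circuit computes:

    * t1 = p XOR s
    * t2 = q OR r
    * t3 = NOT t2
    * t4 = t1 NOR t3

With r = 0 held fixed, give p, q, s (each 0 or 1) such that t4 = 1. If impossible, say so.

t4 = t1 NOR t3 must be 1, so both t1 = 0 and t3 = 0.
t1 = p XOR s must be 0, so p and s are equal.
Check with r = 0 and p=0, q=1, s=0:
t1 = p XOR s = 0 XOR 0 = 0
t2 = q OR r = 1 OR 0 = 1
t3 = NOT t2 = NOT 1 = 0
t4 = t1 NOR t3 = 0 NOR 0 = 1
So t4 = 1.

p=0 q=1 s=0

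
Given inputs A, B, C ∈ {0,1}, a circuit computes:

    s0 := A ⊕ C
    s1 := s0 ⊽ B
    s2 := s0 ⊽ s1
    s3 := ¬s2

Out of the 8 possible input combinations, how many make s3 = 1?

s3 = ¬s2 must be 1, so s2 = 0.
s2 = s0 ⊽ s1 must be 0, so at least one of s0, s1 is 1.
Satisfying assignments:
  A=0, B=0, C=0
  A=0, B=0, C=1
  A=0, B=1, C=1
  A=1, B=0, C=0
  A=1, B=0, C=1
  A=1, B=1, C=0

6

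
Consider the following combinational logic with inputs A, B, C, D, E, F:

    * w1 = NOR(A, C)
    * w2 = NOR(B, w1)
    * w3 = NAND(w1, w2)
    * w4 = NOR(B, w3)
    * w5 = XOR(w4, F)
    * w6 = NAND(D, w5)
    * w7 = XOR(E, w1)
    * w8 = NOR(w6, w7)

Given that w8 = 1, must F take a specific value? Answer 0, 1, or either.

1

w8 = NOR(w6, w7) must be 1, so both w6 = 0 and w7 = 0.
w6 = NAND(D, w5) must be 0, so both D = 1 and w5 = 1.
Every assignment with w8 = 1 has F = 1; there are 8 such assignment(s).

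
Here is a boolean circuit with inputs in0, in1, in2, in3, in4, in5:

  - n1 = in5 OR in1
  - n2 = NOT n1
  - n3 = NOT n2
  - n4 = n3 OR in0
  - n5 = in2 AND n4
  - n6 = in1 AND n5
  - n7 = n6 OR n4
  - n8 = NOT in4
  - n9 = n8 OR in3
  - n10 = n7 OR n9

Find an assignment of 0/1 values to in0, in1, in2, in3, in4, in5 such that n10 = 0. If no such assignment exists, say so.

in0=0, in1=0, in2=0, in3=0, in4=1, in5=0

n10 = n7 OR n9 must be 0, so both n7 = 0 and n9 = 0.
Check with in0=0, in1=0, in2=0, in3=0, in4=1, in5=0:
n1 = in5 OR in1 = 0 OR 0 = 0
n2 = NOT n1 = NOT 0 = 1
n3 = NOT n2 = NOT 1 = 0
n4 = n3 OR in0 = 0 OR 0 = 0
n5 = in2 AND n4 = 0 AND 0 = 0
n6 = in1 AND n5 = 0 AND 0 = 0
n7 = n6 OR n4 = 0 OR 0 = 0
n8 = NOT in4 = NOT 1 = 0
n9 = n8 OR in3 = 0 OR 0 = 0
n10 = n7 OR n9 = 0 OR 0 = 0
So n10 = 0 as required.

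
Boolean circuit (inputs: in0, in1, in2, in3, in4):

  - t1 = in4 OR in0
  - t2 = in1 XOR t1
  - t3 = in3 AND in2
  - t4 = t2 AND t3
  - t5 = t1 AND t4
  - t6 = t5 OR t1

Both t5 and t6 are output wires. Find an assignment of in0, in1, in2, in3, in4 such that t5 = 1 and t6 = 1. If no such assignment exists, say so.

Check with in0=1, in1=0, in2=1, in3=1, in4=1:
t1 = in4 OR in0 = 1 OR 1 = 1
t2 = in1 XOR t1 = 0 XOR 1 = 1
t3 = in3 AND in2 = 1 AND 1 = 1
t4 = t2 AND t3 = 1 AND 1 = 1
t5 = t1 AND t4 = 1 AND 1 = 1
t6 = t5 OR t1 = 1 OR 1 = 1
So t5 = 1 and t6 = 1.

in0=1, in1=0, in2=1, in3=1, in4=1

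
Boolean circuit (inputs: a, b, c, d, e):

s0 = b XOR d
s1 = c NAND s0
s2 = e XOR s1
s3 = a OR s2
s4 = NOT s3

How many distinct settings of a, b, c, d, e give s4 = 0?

s4 = NOT s3 must be 0, so s3 = 1.
Enumerating the 32 input combinations, 24 give s4 = 0 and 8 give s4 = 1.

24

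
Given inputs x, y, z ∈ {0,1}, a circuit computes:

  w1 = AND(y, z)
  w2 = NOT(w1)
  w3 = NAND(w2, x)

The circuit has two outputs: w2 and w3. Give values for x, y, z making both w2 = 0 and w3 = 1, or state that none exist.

x=1, y=1, z=1

Check with x=1, y=1, z=1:
w1 = AND(y, z) = AND(1, 1) = 1
w2 = NOT(w1) = NOT 1 = 0
w3 = NAND(w2, x) = NAND(0, 1) = 1
So w2 = 0 and w3 = 1.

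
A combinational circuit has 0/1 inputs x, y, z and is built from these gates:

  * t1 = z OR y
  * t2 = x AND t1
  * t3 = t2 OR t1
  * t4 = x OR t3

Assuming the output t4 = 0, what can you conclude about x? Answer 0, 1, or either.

t4 = x OR t3 must be 0, so both x = 0 and t3 = 0.
t3 = t2 OR t1 must be 0, so both t2 = 0 and t1 = 0.
Every assignment with t4 = 0 has x = 0; there are 1 such assignment(s).
  x=0, y=0, z=0

0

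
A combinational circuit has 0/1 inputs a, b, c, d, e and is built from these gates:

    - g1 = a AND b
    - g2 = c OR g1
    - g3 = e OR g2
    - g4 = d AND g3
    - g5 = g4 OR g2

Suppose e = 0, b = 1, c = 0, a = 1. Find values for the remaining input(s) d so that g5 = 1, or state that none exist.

g5 = g4 OR g2 must be 1, so at least one of g4, g2 is 1.
Check with e = 0, b = 1, c = 0, a = 1 and d=1:
g1 = a AND b = 1 AND 1 = 1
g2 = c OR g1 = 0 OR 1 = 1
g3 = e OR g2 = 0 OR 1 = 1
g4 = d AND g3 = 1 AND 1 = 1
g5 = g4 OR g2 = 1 OR 1 = 1
So g5 = 1.

d=1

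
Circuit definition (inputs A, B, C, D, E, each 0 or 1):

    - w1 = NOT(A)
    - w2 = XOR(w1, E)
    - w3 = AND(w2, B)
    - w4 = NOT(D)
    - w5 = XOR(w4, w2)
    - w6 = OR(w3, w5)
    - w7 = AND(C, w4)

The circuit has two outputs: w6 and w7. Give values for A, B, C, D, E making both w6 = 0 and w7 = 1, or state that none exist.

A=1, B=0, C=1, D=0, E=1

Check with A=1, B=0, C=1, D=0, E=1:
w1 = NOT(A) = NOT 1 = 0
w2 = XOR(w1, E) = XOR(0, 1) = 1
w3 = AND(w2, B) = AND(1, 0) = 0
w4 = NOT(D) = NOT 0 = 1
w5 = XOR(w4, w2) = XOR(1, 1) = 0
w6 = OR(w3, w5) = OR(0, 0) = 0
w7 = AND(C, w4) = AND(1, 1) = 1
So w6 = 0 and w7 = 1.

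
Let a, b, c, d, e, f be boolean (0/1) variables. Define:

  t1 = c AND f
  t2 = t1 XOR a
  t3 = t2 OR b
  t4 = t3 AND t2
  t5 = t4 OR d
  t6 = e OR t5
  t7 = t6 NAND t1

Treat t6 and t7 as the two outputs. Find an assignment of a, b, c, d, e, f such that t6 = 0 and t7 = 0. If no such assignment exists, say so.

no solution exists

Across all 64 input combinations, none give both t6 = 0 and t7 = 0.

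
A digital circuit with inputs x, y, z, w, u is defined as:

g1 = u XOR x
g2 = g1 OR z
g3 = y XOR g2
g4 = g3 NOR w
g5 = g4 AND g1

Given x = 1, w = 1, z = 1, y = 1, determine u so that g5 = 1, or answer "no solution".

no solution exists

With x = 1, w = 1, z = 1, y = 1 fixed, none of the 2 settings of u give g5 = 1.
For example, with u=1:
g1 = u XOR x = 1 XOR 1 = 0
g2 = g1 OR z = 0 OR 1 = 1
g3 = y XOR g2 = 1 XOR 1 = 0
g4 = g3 NOR w = 0 NOR 1 = 0
g5 = g4 AND g1 = 0 AND 0 = 0
giving g5 = 0 ≠ 1.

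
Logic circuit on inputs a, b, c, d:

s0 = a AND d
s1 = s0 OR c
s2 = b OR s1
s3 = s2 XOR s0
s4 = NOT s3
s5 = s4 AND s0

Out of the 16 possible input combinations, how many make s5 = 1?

s5 = s4 AND s0 must be 1, so both s4 = 1 and s0 = 1.
s4 = NOT s3 must be 1, so s3 = 0.
s0 = a AND d must be 1, so both a = 1 and d = 1.
Satisfying assignments:
  a=1, b=0, c=0, d=1
  a=1, b=0, c=1, d=1
  a=1, b=1, c=0, d=1
  a=1, b=1, c=1, d=1

4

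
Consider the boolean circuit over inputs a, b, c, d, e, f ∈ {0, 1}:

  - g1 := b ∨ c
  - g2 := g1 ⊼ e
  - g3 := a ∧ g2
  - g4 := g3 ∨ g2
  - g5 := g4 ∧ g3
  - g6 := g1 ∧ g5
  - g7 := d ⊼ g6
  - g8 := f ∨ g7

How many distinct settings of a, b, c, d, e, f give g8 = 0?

g8 = f ∨ g7 must be 0, so both f = 0 and g7 = 0.
Satisfying assignments:
  a=1, b=0, c=1, d=1, e=0, f=0
  a=1, b=1, c=0, d=1, e=0, f=0
  a=1, b=1, c=1, d=1, e=0, f=0

3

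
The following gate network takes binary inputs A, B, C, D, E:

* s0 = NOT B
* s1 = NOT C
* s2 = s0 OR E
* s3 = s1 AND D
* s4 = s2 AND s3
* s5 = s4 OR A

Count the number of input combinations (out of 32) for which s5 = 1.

s5 = s4 OR A must be 1, so at least one of s4, A is 1.
Enumerating the 32 input combinations, 19 give s5 = 1 and 13 give s5 = 0.

19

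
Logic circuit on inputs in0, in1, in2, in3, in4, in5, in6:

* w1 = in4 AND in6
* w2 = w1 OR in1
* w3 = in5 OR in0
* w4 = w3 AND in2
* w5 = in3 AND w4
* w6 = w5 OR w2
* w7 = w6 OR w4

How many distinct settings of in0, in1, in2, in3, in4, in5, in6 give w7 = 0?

w7 = w6 OR w4 must be 0, so both w6 = 0 and w4 = 0.
w6 = w5 OR w2 must be 0, so both w5 = 0 and w2 = 0.
Enumerating the 128 input combinations, 30 give w7 = 0 and 98 give w7 = 1.

30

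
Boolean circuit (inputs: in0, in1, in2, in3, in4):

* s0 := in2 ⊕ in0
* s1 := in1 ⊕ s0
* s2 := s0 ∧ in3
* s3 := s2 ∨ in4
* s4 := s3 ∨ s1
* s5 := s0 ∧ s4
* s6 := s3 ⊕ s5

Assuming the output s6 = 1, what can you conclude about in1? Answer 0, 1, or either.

either

Both values of in1 occur among assignments with s6 = 1:
  in1=0: in0=0, in1=0, in2=0, in3=0, in4=1
  in1=1: in0=0, in1=1, in2=0, in3=0, in4=1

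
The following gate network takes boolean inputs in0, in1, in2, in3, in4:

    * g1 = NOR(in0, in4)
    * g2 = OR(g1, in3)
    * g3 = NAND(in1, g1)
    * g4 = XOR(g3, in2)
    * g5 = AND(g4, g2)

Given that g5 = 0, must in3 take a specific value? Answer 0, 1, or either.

either

Both values of in3 occur among assignments with g5 = 0:
  in3=0: in0=0, in1=0, in2=0, in3=0, in4=1
  in3=1: in0=0, in1=0, in2=1, in3=1, in4=0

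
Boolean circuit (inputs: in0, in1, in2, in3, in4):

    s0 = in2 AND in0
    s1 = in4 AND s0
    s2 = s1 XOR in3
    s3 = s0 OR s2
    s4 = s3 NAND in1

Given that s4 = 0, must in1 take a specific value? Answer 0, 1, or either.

s4 = s3 NAND in1 must be 0, so both s3 = 1 and in1 = 1.
s3 = s0 OR s2 must be 1, so at least one of s0, s2 is 1.
Every assignment with s4 = 0 has in1 = 1; there are 10 such assignment(s).

1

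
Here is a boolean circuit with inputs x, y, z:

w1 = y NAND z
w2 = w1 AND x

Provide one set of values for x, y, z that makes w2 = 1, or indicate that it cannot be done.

x=1 y=0 z=0

w2 = w1 AND x must be 1, so both w1 = 1 and x = 1.
Check with x=1 y=0 z=0:
w1 = y NAND z = 0 NAND 0 = 1
w2 = w1 AND x = 1 AND 1 = 1
So w2 = 1 as required.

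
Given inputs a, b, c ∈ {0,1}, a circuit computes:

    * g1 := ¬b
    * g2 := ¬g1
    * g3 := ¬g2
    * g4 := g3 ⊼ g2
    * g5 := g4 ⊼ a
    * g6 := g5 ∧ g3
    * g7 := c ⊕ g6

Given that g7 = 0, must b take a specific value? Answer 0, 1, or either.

either

Both values of b occur among assignments with g7 = 0:
  b=0: a=0, b=0, c=1
  b=1: a=0, b=1, c=0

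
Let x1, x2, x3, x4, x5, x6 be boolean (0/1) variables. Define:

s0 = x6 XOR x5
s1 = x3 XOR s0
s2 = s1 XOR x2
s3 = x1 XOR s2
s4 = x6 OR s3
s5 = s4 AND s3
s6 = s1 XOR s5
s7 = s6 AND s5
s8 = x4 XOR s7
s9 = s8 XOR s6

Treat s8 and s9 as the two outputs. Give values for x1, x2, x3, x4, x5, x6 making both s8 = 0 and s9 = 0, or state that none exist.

Check with x1=1 x2=1 x3=0 x4=0 x5=1 x6=1:
s0 = x6 XOR x5 = 1 XOR 1 = 0
s1 = x3 XOR s0 = 0 XOR 0 = 0
s2 = s1 XOR x2 = 0 XOR 1 = 1
s3 = x1 XOR s2 = 1 XOR 1 = 0
s4 = x6 OR s3 = 1 OR 0 = 1
s5 = s4 AND s3 = 1 AND 0 = 0
s6 = s1 XOR s5 = 0 XOR 0 = 0
s7 = s6 AND s5 = 0 AND 0 = 0
s8 = x4 XOR s7 = 0 XOR 0 = 0
s9 = s8 XOR s6 = 0 XOR 0 = 0
So s8 = 0 and s9 = 0.

x1=1 x2=1 x3=0 x4=0 x5=1 x6=1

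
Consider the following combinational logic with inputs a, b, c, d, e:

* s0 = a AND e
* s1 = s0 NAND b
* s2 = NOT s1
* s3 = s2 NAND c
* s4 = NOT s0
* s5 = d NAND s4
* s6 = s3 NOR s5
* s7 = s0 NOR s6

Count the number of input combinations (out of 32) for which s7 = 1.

s7 = s0 NOR s6 must be 1, so both s0 = 0 and s6 = 0.
Enumerating the 32 input combinations, 24 give s7 = 1 and 8 give s7 = 0.

24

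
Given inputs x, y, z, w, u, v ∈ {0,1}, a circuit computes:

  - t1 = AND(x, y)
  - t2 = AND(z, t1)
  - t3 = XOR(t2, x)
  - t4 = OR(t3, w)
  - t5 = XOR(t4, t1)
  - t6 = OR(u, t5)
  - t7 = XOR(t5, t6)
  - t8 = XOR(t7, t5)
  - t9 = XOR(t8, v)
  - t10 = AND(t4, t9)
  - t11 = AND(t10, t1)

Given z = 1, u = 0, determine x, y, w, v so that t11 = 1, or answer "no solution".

Check with z = 1, u = 0 and x=1, y=1, w=1, v=1:
t1 = AND(x, y) = AND(1, 1) = 1
t2 = AND(z, t1) = AND(1, 1) = 1
t3 = XOR(t2, x) = XOR(1, 1) = 0
t4 = OR(t3, w) = OR(0, 1) = 1
t5 = XOR(t4, t1) = XOR(1, 1) = 0
t6 = OR(u, t5) = OR(0, 0) = 0
t7 = XOR(t5, t6) = XOR(0, 0) = 0
t8 = XOR(t7, t5) = XOR(0, 0) = 0
t9 = XOR(t8, v) = XOR(0, 1) = 1
t10 = AND(t4, t9) = AND(1, 1) = 1
t11 = AND(t10, t1) = AND(1, 1) = 1
So t11 = 1.

x=1, y=1, w=1, v=1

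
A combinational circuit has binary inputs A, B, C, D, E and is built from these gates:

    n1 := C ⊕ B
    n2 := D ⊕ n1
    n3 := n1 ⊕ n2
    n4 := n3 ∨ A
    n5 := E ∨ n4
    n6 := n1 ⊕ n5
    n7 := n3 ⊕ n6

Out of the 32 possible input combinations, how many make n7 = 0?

n7 = n3 ⊕ n6 must be 0, so n3 and n6 are equal.
Enumerating the 32 input combinations, 16 give n7 = 0 and 16 give n7 = 1.

16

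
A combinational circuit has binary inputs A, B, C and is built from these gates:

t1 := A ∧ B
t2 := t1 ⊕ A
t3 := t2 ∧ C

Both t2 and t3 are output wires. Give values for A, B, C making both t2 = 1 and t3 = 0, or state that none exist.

Check with A=1, B=0, C=0:
t1 = A ∧ B = 1 ∧ 0 = 0
t2 = t1 ⊕ A = 0 ⊕ 1 = 1
t3 = t2 ∧ C = 1 ∧ 0 = 0
So t2 = 1 and t3 = 0.

A=1, B=0, C=0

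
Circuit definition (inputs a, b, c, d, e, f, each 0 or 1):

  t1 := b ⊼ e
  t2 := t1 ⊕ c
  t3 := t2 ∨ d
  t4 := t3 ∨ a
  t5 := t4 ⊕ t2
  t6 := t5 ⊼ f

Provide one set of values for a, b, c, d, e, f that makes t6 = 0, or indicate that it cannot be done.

Check with a=1, b=1, c=0, d=1, e=1, f=1:
t1 = b ⊼ e = 1 ⊼ 1 = 0
t2 = t1 ⊕ c = 0 ⊕ 0 = 0
t3 = t2 ∨ d = 0 ∨ 1 = 1
t4 = t3 ∨ a = 1 ∨ 1 = 1
t5 = t4 ⊕ t2 = 1 ⊕ 0 = 1
t6 = t5 ⊼ f = 1 ⊼ 1 = 0
So t6 = 0 as required.

a=1, b=1, c=0, d=1, e=1, f=1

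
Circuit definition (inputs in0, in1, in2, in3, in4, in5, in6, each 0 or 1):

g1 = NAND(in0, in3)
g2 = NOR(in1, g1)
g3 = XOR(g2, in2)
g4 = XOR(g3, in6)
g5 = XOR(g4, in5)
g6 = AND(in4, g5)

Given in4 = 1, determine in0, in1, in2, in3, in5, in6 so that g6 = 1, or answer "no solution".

in0=0, in1=1, in2=0, in3=1, in5=1, in6=0

g6 = AND(in4, g5) must be 1, so both in4 = 1 and g5 = 1.
g5 = XOR(g4, in5) must be 1, so g4 and in5 differ.
Check with in4 = 1 and in0=0, in1=1, in2=0, in3=1, in5=1, in6=0:
g1 = NAND(in0, in3) = NAND(0, 1) = 1
g2 = NOR(in1, g1) = NOR(1, 1) = 0
g3 = XOR(g2, in2) = XOR(0, 0) = 0
g4 = XOR(g3, in6) = XOR(0, 0) = 0
g5 = XOR(g4, in5) = XOR(0, 1) = 1
g6 = AND(in4, g5) = AND(1, 1) = 1
So g6 = 1.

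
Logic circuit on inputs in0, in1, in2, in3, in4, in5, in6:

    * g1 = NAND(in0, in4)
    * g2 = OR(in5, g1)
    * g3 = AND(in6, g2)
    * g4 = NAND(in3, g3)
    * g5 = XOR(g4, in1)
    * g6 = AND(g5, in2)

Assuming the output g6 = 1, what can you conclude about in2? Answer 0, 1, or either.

g6 = AND(g5, in2) must be 1, so both g5 = 1 and in2 = 1.
Every assignment with g6 = 1 has in2 = 1; there are 32 such assignment(s).

1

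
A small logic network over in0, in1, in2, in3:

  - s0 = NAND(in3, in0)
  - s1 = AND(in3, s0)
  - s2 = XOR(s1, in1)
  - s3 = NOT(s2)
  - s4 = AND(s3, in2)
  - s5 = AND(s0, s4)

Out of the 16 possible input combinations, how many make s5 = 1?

s5 = AND(s0, s4) must be 1, so both s0 = 1 and s4 = 1.
s0 = NAND(in3, in0) must be 1, so at least one of in3, in0 is 0.
Satisfying assignments:
  in0=0, in1=0, in2=1, in3=0
  in0=0, in1=1, in2=1, in3=1
  in0=1, in1=0, in2=1, in3=0

3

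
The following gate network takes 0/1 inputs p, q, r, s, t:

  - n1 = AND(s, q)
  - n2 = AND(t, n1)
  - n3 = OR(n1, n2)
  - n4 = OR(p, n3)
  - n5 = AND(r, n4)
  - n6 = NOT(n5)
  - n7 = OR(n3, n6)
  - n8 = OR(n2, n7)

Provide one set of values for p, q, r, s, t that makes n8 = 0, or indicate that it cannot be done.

n8 = OR(n2, n7) must be 0, so both n2 = 0 and n7 = 0.
n2 = AND(t, n1) must be 0, so at least one of t, n1 is 0.
Check with p=1, q=0, r=1, s=1, t=1:
n1 = AND(s, q) = AND(1, 0) = 0
n2 = AND(t, n1) = AND(1, 0) = 0
n3 = OR(n1, n2) = OR(0, 0) = 0
n4 = OR(p, n3) = OR(1, 0) = 1
n5 = AND(r, n4) = AND(1, 1) = 1
n6 = NOT(n5) = NOT 1 = 0
n7 = OR(n3, n6) = OR(0, 0) = 0
n8 = OR(n2, n7) = OR(0, 0) = 0
So n8 = 0 as required.

p=1, q=0, r=1, s=1, t=1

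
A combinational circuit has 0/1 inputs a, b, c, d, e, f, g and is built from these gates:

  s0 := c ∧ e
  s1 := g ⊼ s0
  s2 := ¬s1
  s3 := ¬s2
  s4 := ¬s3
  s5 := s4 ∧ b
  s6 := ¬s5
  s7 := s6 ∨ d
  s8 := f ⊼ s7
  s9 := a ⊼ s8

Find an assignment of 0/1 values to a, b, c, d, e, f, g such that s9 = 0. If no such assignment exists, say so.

a=1, b=1, c=0, d=1, e=1, f=0, g=1

s9 = a ⊼ s8 must be 0, so both a = 1 and s8 = 1.
Check with a=1, b=1, c=0, d=1, e=1, f=0, g=1:
s0 = c ∧ e = 0 ∧ 1 = 0
s1 = g ⊼ s0 = 1 ⊼ 0 = 1
s2 = ¬s1 = ¬1 = 0
s3 = ¬s2 = ¬0 = 1
s4 = ¬s3 = ¬1 = 0
s5 = s4 ∧ b = 0 ∧ 1 = 0
s6 = ¬s5 = ¬0 = 1
s7 = s6 ∨ d = 1 ∨ 1 = 1
s8 = f ⊼ s7 = 0 ⊼ 1 = 1
s9 = a ⊼ s8 = 1 ⊼ 1 = 0
So s9 = 0 as required.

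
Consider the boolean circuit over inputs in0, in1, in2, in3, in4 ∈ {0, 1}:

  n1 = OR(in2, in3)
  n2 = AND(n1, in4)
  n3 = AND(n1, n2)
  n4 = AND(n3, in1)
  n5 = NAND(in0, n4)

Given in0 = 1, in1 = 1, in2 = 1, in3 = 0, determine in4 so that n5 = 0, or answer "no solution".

Check with in0 = 1, in1 = 1, in2 = 1, in3 = 0 and in4=1:
n1 = OR(in2, in3) = OR(1, 0) = 1
n2 = AND(n1, in4) = AND(1, 1) = 1
n3 = AND(n1, n2) = AND(1, 1) = 1
n4 = AND(n3, in1) = AND(1, 1) = 1
n5 = NAND(in0, n4) = NAND(1, 1) = 0
So n5 = 0.

in4=1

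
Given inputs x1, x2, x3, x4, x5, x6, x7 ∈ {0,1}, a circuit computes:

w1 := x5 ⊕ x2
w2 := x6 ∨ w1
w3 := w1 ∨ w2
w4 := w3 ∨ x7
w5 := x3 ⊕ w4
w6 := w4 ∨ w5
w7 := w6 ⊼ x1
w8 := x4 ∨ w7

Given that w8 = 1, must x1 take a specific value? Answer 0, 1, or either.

either

Both values of x1 occur among assignments with w8 = 1:
  x1=0: x1=0, x2=0, x3=0, x4=0, x5=0, x6=0, x7=0
  x1=1: x1=1, x2=0, x3=0, x4=0, x5=0, x6=0, x7=0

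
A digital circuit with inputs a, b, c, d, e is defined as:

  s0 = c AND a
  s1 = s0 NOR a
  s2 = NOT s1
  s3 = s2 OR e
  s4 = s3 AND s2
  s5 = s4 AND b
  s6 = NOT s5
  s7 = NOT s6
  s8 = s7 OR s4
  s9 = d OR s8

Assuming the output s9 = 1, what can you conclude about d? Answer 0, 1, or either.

either

Both values of d occur among assignments with s9 = 1:
  d=0: a=1, b=0, c=0, d=0, e=0
  d=1: a=0, b=0, c=0, d=1, e=0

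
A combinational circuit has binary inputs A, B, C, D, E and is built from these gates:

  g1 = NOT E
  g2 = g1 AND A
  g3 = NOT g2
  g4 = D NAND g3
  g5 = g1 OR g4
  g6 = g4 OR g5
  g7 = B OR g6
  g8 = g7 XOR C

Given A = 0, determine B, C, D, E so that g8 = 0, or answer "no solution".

g8 = g7 XOR C must be 0, so g7 and C are equal.
Check with A = 0 and B=1, C=1, D=1, E=0:
g1 = NOT E = NOT 0 = 1
g2 = g1 AND A = 1 AND 0 = 0
g3 = NOT g2 = NOT 0 = 1
g4 = D NAND g3 = 1 NAND 1 = 0
g5 = g1 OR g4 = 1 OR 0 = 1
g6 = g4 OR g5 = 0 OR 1 = 1
g7 = B OR g6 = 1 OR 1 = 1
g8 = g7 XOR C = 1 XOR 1 = 0
So g8 = 0.

B=1, C=1, D=1, E=0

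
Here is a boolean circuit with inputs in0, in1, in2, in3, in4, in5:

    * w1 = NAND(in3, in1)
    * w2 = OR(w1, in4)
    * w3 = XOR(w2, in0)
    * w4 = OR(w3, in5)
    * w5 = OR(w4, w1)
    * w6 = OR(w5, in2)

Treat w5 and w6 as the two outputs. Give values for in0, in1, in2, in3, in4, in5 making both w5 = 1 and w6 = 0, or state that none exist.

no solution exists

Across all 64 input combinations, none give both w5 = 1 and w6 = 0.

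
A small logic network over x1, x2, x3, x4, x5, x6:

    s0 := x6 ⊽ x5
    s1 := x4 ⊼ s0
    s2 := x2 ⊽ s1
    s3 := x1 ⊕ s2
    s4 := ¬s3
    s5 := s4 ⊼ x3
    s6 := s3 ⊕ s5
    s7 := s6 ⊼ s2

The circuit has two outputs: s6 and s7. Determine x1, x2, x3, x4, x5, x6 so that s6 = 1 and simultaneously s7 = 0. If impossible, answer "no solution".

x1=1, x2=0, x3=0, x4=1, x5=0, x6=0

Check with x1=1, x2=0, x3=0, x4=1, x5=0, x6=0:
s0 = x6 ⊽ x5 = 0 ⊽ 0 = 1
s1 = x4 ⊼ s0 = 1 ⊼ 1 = 0
s2 = x2 ⊽ s1 = 0 ⊽ 0 = 1
s3 = x1 ⊕ s2 = 1 ⊕ 1 = 0
s4 = ¬s3 = ¬0 = 1
s5 = s4 ⊼ x3 = 1 ⊼ 0 = 1
s6 = s3 ⊕ s5 = 0 ⊕ 1 = 1
s7 = s6 ⊼ s2 = 1 ⊼ 1 = 0
So s6 = 1 and s7 = 0.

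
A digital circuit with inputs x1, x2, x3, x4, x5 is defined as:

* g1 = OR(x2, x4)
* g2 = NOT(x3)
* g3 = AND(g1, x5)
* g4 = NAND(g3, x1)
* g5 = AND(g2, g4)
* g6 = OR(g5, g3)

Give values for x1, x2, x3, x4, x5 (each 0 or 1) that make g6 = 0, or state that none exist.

g6 = OR(g5, g3) must be 0, so both g5 = 0 and g3 = 0.
Check with x1=1, x2=1, x3=1, x4=0, x5=0:
g1 = OR(x2, x4) = OR(1, 0) = 1
g2 = NOT(x3) = NOT 1 = 0
g3 = AND(g1, x5) = AND(1, 0) = 0
g4 = NAND(g3, x1) = NAND(0, 1) = 1
g5 = AND(g2, g4) = AND(0, 1) = 0
g6 = OR(g5, g3) = OR(0, 0) = 0
So g6 = 0 as required.

x1=1, x2=1, x3=1, x4=0, x5=0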